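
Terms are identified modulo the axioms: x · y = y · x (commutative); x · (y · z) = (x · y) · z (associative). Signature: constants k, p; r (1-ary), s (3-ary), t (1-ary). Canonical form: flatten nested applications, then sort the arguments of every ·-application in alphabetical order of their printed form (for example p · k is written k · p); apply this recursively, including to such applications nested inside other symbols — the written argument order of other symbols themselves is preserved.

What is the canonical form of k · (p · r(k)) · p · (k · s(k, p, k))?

Answer: k · k · p · p · r(k) · s(k, p, k)

Derivation:
Flatten:  k · p · r(k) · p · k · s(k, p, k)
Order the arguments:  k · k · p · p · r(k) · s(k, p, k)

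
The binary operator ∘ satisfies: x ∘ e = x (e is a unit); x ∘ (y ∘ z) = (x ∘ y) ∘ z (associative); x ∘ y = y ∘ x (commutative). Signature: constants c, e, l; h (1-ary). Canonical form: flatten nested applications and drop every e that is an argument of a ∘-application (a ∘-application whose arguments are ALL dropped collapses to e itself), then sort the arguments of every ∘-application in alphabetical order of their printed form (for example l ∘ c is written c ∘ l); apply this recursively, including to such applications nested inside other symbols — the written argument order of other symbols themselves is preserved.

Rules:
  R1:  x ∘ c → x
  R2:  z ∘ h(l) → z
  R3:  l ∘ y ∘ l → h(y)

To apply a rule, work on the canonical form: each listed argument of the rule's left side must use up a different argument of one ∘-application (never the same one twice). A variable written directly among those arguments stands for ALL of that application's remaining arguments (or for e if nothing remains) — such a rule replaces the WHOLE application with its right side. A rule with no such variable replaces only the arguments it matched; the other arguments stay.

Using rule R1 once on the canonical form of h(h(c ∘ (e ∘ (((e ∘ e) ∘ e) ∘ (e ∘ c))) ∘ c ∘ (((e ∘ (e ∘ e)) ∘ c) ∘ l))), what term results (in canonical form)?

Canonical form:  h(h(c ∘ c ∘ c ∘ c ∘ l))
Apply R1:  consuming c;  x := c ∘ c ∘ c ∘ l
The variable takes the whole remainder — replace the entire application.
Result:  h(h(c ∘ c ∘ c ∘ l))

Answer: h(h(c ∘ c ∘ c ∘ l))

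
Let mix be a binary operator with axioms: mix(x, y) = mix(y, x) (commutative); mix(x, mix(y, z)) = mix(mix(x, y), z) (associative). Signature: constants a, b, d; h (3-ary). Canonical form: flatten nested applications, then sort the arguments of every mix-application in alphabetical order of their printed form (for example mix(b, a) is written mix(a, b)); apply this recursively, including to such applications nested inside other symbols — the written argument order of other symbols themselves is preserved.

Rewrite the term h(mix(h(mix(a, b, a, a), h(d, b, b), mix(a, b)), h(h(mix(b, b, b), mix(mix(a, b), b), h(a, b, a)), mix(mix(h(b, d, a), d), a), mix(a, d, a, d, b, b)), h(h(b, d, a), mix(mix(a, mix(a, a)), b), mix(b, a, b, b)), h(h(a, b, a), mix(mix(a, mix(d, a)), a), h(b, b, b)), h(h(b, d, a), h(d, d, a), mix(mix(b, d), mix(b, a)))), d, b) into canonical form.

Focus inside:  mix(h(mix(a, b, a, a), h(d, b, b), mix(a, b)), h(h(mix(b, b, b), mix(mix(a, b), b), h(a, b, a)), mix(mix(h(b, d, a), d), a), mix(a, d, a, d, b, b)), h(h(b, d, a), mix(mix(a, mix(a, a)), b), mix(b, a, b, b)), h(h(a, b, a), mix(mix(a, mix(d, a)), a), h(b, b, b)), h(h(b, d, a), h(d, d, a), mix(mix(b, d), mix(b, a))))
Canonicalize subterm:  h(mix(a, b, a, a), h(d, b, b), mix(a, b))  →  h(mix(a, a, a, b), h(d, b, b), mix(a, b))
Simplify inside:  h(h(mix(b, b, b), mix(mix(a, b), b), h(a, b, a)), mix(mix(h(b, d, a), d), a), mix(a, d, a, d, b, b))  →  h(h(mix(b, b, b), mix(a, b, b), h(a, b, a)), mix(a, d, h(b, d, a)), mix(a, a, b, b, d, d))
Canonicalize subterm:  h(h(b, d, a), mix(mix(a, mix(a, a)), b), mix(b, a, b, b))  →  h(h(b, d, a), mix(a, a, a, b), mix(a, b, b, b))
Sort arguments:  mix(h(h(a, b, a), mix(a, a, a, d), h(b, b, b)), h(h(b, d, a), h(d, d, a), mix(a, b, b, d)), h(h(b, d, a), mix(a, a, a, b), mix(a, b, b, b)), h(h(mix(b, b, b), mix(a, b, b), h(a, b, a)), mix(a, d, h(b, d, a)), mix(a, a, b, b, d, d)), h(mix(a, a, a, b), h(d, b, b), mix(a, b)))
Reassemble:  h(mix(h(h(a, b, a), mix(a, a, a, d), h(b, b, b)), h(h(b, d, a), h(d, d, a), mix(a, b, b, d)), h(h(b, d, a), mix(a, a, a, b), mix(a, b, b, b)), h(h(mix(b, b, b), mix(a, b, b), h(a, b, a)), mix(a, d, h(b, d, a)), mix(a, a, b, b, d, d)), h(mix(a, a, a, b), h(d, b, b), mix(a, b))), d, b)

Answer: h(mix(h(h(a, b, a), mix(a, a, a, d), h(b, b, b)), h(h(b, d, a), h(d, d, a), mix(a, b, b, d)), h(h(b, d, a), mix(a, a, a, b), mix(a, b, b, b)), h(h(mix(b, b, b), mix(a, b, b), h(a, b, a)), mix(a, d, h(b, d, a)), mix(a, a, b, b, d, d)), h(mix(a, a, a, b), h(d, b, b), mix(a, b))), d, b)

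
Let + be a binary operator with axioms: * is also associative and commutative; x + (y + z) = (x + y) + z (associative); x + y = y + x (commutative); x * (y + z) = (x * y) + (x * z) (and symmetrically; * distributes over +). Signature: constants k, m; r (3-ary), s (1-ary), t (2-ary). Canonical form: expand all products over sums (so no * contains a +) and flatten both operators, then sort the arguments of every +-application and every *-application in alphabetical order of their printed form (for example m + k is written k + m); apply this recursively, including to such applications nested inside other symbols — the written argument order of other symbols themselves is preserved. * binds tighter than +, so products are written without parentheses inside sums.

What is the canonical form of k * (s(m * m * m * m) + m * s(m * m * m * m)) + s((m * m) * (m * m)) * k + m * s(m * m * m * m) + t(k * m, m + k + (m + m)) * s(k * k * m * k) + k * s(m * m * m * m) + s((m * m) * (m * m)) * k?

Answer: k * m * s(m * m * m * m) + k * s(m * m * m * m) + k * s(m * m * m * m) + k * s(m * m * m * m) + k * s(m * m * m * m) + m * s(m * m * m * m) + s(k * k * k * m) * t(k * m, k + m + m + m)

Derivation:
Distribute:  k * s(m * m * m * m) + k * m * s(m * m * m * m) + k * s(m * m * m * m) + m * s(m * m * m * m) + s(k * k * k * m) * t(k * m, k + m + m + m) + k * s(m * m * m * m) + k * s(m * m * m * m)
Order the arguments:  k * m * s(m * m * m * m) + k * s(m * m * m * m) + k * s(m * m * m * m) + k * s(m * m * m * m) + k * s(m * m * m * m) + m * s(m * m * m * m) + s(k * k * k * m) * t(k * m, k + m + m + m)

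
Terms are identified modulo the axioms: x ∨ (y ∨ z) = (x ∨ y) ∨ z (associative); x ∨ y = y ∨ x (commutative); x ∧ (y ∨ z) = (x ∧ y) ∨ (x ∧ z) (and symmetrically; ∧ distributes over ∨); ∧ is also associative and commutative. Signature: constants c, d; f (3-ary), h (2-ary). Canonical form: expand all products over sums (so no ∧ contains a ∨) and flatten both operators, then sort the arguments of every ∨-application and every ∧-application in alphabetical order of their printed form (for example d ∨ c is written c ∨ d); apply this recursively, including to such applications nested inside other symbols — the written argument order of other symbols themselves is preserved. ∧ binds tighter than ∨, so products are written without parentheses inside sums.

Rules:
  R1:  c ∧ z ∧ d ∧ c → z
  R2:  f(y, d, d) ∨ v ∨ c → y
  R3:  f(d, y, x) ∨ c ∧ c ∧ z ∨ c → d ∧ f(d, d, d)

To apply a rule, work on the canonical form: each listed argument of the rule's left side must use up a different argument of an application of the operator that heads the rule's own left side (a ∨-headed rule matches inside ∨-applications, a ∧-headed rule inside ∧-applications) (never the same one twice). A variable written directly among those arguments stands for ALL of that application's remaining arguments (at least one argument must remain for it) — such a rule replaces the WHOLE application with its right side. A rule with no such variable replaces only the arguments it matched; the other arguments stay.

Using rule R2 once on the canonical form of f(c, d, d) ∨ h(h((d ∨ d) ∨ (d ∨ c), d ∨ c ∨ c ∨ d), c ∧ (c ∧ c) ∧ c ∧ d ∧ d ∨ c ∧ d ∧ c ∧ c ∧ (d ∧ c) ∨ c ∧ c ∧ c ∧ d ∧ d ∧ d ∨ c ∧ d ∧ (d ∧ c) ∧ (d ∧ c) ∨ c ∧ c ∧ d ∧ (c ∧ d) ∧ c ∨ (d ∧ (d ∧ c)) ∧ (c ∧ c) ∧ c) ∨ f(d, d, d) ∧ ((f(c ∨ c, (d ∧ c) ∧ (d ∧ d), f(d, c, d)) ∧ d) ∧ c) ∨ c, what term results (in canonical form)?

Canonical form:  c ∨ c ∧ d ∧ f(c ∨ c, c ∧ d ∧ d ∧ d, f(d, c, d)) ∧ f(d, d, d) ∨ f(c, d, d) ∨ h(h(c ∨ d ∨ d ∨ d, c ∨ c ∨ d ∨ d), c ∧ c ∧ c ∧ c ∧ d ∧ d ∨ c ∧ c ∧ c ∧ c ∧ d ∧ d ∨ c ∧ c ∧ c ∧ c ∧ d ∧ d ∨ c ∧ c ∧ c ∧ c ∧ d ∧ d ∨ c ∧ c ∧ c ∧ d ∧ d ∧ d ∨ c ∧ c ∧ c ∧ d ∧ d ∧ d)
R2 matches:  uses c, f(c, d, d);  v := c ∧ d ∧ f(c ∨ c, c ∧ d ∧ d ∧ d, f(d, c, d)) ∧ f(d, d, d) ∨ h(h(c ∨ d ∨ d ∨ d, c ∨ c ∨ d ∨ d), c ∧ c ∧ c ∧ c ∧ d ∧ d ∨ c ∧ c ∧ c ∧ c ∧ d ∧ d ∨ c ∧ c ∧ c ∧ c ∧ d ∧ d ∨ c ∧ c ∧ c ∧ c ∧ d ∧ d ∨ c ∧ c ∧ c ∧ d ∧ d ∧ d ∨ c ∧ c ∧ c ∧ d ∧ d ∧ d), y := c
The variable takes the whole remainder — replace the entire application.
Giving:  c

Answer: c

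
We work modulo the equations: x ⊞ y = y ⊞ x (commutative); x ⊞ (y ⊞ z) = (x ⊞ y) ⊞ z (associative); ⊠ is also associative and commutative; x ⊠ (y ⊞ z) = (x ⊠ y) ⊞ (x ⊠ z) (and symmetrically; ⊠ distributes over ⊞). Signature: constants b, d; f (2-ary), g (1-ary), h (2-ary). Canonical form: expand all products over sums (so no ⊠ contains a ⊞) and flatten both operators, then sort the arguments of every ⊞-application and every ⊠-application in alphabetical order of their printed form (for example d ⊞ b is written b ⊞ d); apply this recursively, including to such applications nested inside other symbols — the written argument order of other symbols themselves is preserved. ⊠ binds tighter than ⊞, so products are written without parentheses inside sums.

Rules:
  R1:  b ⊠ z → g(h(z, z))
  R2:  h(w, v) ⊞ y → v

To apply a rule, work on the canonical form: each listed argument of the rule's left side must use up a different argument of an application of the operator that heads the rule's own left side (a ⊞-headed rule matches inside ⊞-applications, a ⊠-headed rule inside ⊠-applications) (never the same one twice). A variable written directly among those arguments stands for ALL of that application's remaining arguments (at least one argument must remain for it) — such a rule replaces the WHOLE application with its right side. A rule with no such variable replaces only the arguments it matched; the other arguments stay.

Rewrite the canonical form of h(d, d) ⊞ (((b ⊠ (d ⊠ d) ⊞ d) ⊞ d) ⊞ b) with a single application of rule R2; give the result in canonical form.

Canonical form:  b ⊞ b ⊠ d ⊠ d ⊞ d ⊞ d ⊞ h(d, d)
R2 matches:  uses h(d, d);  v := d, w := d, y := b ⊞ b ⊠ d ⊠ d ⊞ d ⊞ d
The variable takes the whole remainder — replace the entire application.
Result:  d

Answer: d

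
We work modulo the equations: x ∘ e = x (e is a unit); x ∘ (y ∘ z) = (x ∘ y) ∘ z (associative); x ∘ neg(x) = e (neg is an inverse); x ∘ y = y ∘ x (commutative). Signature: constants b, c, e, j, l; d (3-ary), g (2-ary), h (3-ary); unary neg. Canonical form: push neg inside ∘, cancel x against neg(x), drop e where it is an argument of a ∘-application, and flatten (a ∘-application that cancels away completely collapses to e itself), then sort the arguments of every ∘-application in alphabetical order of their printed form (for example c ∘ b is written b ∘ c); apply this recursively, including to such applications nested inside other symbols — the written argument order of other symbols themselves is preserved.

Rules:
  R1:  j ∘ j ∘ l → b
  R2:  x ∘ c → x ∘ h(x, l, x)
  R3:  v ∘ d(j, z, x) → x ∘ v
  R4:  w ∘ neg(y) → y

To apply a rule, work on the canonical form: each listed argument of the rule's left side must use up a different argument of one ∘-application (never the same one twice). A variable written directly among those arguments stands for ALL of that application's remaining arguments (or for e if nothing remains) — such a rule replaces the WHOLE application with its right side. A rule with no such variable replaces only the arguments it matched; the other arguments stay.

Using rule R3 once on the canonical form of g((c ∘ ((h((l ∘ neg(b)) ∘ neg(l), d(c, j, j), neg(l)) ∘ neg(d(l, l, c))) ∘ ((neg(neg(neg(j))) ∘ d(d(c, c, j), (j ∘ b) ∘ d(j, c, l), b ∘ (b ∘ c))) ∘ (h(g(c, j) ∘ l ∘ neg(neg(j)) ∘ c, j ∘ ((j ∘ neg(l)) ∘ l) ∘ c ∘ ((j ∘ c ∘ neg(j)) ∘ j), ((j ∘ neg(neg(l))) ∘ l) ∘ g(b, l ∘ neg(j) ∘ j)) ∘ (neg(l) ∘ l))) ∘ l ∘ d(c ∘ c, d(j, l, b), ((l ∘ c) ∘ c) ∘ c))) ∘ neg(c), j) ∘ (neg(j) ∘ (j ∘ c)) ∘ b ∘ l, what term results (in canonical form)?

Answer: b ∘ c ∘ g(d(c ∘ c, d(j, l, b), c ∘ c ∘ c ∘ l) ∘ d(d(c, c, j), b ∘ j ∘ l, b ∘ b ∘ c) ∘ h(c ∘ g(c, j) ∘ j ∘ l, c ∘ c ∘ j ∘ j ∘ j, g(b, l) ∘ j ∘ l ∘ l) ∘ h(neg(b), d(c, j, j), neg(l)) ∘ l ∘ neg(d(l, l, c)) ∘ neg(j), j) ∘ l

Derivation:
Canonical form:  b ∘ c ∘ g(d(c ∘ c, d(j, l, b), c ∘ c ∘ c ∘ l) ∘ d(d(c, c, j), b ∘ d(j, c, l) ∘ j, b ∘ b ∘ c) ∘ h(c ∘ g(c, j) ∘ j ∘ l, c ∘ c ∘ j ∘ j ∘ j, g(b, l) ∘ j ∘ l ∘ l) ∘ h(neg(b), d(c, j, j), neg(l)) ∘ l ∘ neg(d(l, l, c)) ∘ neg(j), j) ∘ l
R3 matches:  uses d(j, c, l);  v := b ∘ j, x := l, z := c
Every leftover argument binds to the variable; the entire application is replaced.
New term:  b ∘ c ∘ g(d(c ∘ c, d(j, l, b), c ∘ c ∘ c ∘ l) ∘ d(d(c, c, j), b ∘ j ∘ l, b ∘ b ∘ c) ∘ h(c ∘ g(c, j) ∘ j ∘ l, c ∘ c ∘ j ∘ j ∘ j, g(b, l) ∘ j ∘ l ∘ l) ∘ h(neg(b), d(c, j, j), neg(l)) ∘ l ∘ neg(d(l, l, c)) ∘ neg(j), j) ∘ l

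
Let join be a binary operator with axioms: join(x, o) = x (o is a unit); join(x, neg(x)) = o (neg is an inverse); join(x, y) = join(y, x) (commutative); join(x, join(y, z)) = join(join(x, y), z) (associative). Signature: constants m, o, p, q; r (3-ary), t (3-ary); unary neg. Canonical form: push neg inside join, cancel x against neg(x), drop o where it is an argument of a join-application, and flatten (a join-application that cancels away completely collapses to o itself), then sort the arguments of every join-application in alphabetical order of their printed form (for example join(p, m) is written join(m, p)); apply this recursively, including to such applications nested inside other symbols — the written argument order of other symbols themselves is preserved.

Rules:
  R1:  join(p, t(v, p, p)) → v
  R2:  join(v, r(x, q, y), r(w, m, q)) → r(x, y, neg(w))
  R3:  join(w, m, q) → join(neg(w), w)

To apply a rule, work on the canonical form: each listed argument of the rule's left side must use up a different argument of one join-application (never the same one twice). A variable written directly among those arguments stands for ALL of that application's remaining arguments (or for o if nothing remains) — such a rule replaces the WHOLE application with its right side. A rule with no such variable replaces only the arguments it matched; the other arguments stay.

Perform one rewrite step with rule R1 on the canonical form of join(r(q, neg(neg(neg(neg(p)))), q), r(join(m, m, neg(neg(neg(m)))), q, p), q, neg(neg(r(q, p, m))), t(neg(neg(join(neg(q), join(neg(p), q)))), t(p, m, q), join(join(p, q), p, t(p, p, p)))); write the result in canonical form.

Answer: join(q, r(m, q, p), r(q, p, m), r(q, p, q), t(neg(p), t(p, m, q), join(p, p, q)))

Derivation:
Canonical form:  join(q, r(m, q, p), r(q, p, m), r(q, p, q), t(neg(p), t(p, m, q), join(p, p, q, t(p, p, p))))
Apply R1:  consuming p, t(p, p, p);  v := p
New term:  join(q, r(m, q, p), r(q, p, m), r(q, p, q), t(neg(p), t(p, m, q), join(p, p, q)))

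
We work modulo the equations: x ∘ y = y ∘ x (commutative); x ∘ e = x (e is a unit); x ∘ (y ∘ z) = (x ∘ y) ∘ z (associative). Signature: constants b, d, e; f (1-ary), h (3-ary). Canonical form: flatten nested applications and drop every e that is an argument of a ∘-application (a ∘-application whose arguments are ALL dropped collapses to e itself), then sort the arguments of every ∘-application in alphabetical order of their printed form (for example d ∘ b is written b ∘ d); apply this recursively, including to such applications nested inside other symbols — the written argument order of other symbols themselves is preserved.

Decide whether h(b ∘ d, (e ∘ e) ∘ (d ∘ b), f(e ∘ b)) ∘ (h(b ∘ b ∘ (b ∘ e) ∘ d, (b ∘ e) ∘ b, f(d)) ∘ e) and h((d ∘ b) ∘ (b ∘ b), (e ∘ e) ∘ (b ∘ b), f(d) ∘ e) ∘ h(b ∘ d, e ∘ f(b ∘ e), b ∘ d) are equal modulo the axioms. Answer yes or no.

Answer: no — h(b ∘ b ∘ b ∘ d, b ∘ b, f(d)) ∘ h(b ∘ d, b ∘ d, f(b)) vs h(b ∘ b ∘ b ∘ d, b ∘ b, f(d)) ∘ h(b ∘ d, f(b), b ∘ d)

Derivation:
Left:  h(b ∘ d, (e ∘ e) ∘ (d ∘ b), f(e ∘ b)) ∘ (h(b ∘ b ∘ (b ∘ e) ∘ d, (b ∘ e) ∘ b, f(d)) ∘ e)
  Un-nest:  h(b ∘ d, (e ∘ e) ∘ (d ∘ b), f(e ∘ b)) ∘ h(b ∘ b ∘ (b ∘ e) ∘ d, (b ∘ e) ∘ b, f(d)) ∘ e
  Canonicalize subterm:  h(b ∘ d, (e ∘ e) ∘ (d ∘ b), f(e ∘ b))  →  h(b ∘ d, b ∘ d, f(b))
  Inside:  h(b ∘ b ∘ (b ∘ e) ∘ d, (b ∘ e) ∘ b, f(d))  →  h(b ∘ b ∘ b ∘ d, b ∘ b, f(d))
  Unit:  drop e
  Sort:  h(b ∘ b ∘ b ∘ d, b ∘ b, f(d)) ∘ h(b ∘ d, b ∘ d, f(b))
Right:  h((d ∘ b) ∘ (b ∘ b), (e ∘ e) ∘ (b ∘ b), f(d) ∘ e) ∘ h(b ∘ d, e ∘ f(b ∘ e), b ∘ d)
  Canonicalize subterm:  h((d ∘ b) ∘ (b ∘ b), (e ∘ e) ∘ (b ∘ b), f(d) ∘ e)  →  h(b ∘ b ∘ b ∘ d, b ∘ b, f(d))
  Inside:  h(b ∘ d, e ∘ f(b ∘ e), b ∘ d)  →  h(b ∘ d, f(b), b ∘ d)
  Sort arguments:  h(b ∘ b ∘ b ∘ d, b ∘ b, f(d)) ∘ h(b ∘ d, f(b), b ∘ d)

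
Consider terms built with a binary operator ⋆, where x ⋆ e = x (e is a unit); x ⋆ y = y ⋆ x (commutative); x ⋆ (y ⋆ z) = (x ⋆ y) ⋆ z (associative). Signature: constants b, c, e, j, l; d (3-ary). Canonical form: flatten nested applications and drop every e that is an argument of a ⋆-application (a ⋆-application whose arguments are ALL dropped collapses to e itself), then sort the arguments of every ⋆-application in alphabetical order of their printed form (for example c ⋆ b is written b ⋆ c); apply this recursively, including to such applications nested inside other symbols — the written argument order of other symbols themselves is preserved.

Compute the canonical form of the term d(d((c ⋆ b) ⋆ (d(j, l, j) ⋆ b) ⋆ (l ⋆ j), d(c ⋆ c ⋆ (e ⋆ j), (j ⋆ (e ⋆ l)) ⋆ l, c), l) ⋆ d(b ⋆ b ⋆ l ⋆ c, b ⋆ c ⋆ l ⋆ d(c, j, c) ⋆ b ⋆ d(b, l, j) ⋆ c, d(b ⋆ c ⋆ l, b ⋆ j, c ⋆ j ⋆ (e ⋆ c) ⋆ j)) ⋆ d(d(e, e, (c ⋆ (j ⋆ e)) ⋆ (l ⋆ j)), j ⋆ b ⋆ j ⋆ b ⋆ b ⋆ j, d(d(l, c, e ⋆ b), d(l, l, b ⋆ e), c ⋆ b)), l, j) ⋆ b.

Answer: b ⋆ d(d(b ⋆ b ⋆ c ⋆ d(j, l, j) ⋆ j ⋆ l, d(c ⋆ c ⋆ j, j ⋆ l ⋆ l, c), l) ⋆ d(b ⋆ b ⋆ c ⋆ l, b ⋆ b ⋆ c ⋆ c ⋆ d(b, l, j) ⋆ d(c, j, c) ⋆ l, d(b ⋆ c ⋆ l, b ⋆ j, c ⋆ c ⋆ j ⋆ j)) ⋆ d(d(e, e, c ⋆ j ⋆ j ⋆ l), b ⋆ b ⋆ b ⋆ j ⋆ j ⋆ j, d(d(l, c, b), d(l, l, b), b ⋆ c)), l, j)

Derivation:
Canonicalize subterm:  d(d((c ⋆ b) ⋆ (d(j, l, j) ⋆ b) ⋆ (l ⋆ j), d(c ⋆ c ⋆ (e ⋆ j), (j ⋆ (e ⋆ l)) ⋆ l, c), l) ⋆ d(b ⋆ b ⋆ l ⋆ c, b ⋆ c ⋆ l ⋆ d(c, j, c) ⋆ b ⋆ d(b, l, j) ⋆ c, d(b ⋆ c ⋆ l, b ⋆ j, c ⋆ j ⋆ (e ⋆ c) ⋆ j)) ⋆ d(d(e, e, (c ⋆ (j ⋆ e)) ⋆ (l ⋆ j)), j ⋆ b ⋆ j ⋆ b ⋆ b ⋆ j, d(d(l, c, e ⋆ b), d(l, l, b ⋆ e), c ⋆ b)), l, j)  →  d(d(b ⋆ b ⋆ c ⋆ d(j, l, j) ⋆ j ⋆ l, d(c ⋆ c ⋆ j, j ⋆ l ⋆ l, c), l) ⋆ d(b ⋆ b ⋆ c ⋆ l, b ⋆ b ⋆ c ⋆ c ⋆ d(b, l, j) ⋆ d(c, j, c) ⋆ l, d(b ⋆ c ⋆ l, b ⋆ j, c ⋆ c ⋆ j ⋆ j)) ⋆ d(d(e, e, c ⋆ j ⋆ j ⋆ l), b ⋆ b ⋆ b ⋆ j ⋆ j ⋆ j, d(d(l, c, b), d(l, l, b), b ⋆ c)), l, j)
Sort arguments:  b ⋆ d(d(b ⋆ b ⋆ c ⋆ d(j, l, j) ⋆ j ⋆ l, d(c ⋆ c ⋆ j, j ⋆ l ⋆ l, c), l) ⋆ d(b ⋆ b ⋆ c ⋆ l, b ⋆ b ⋆ c ⋆ c ⋆ d(b, l, j) ⋆ d(c, j, c) ⋆ l, d(b ⋆ c ⋆ l, b ⋆ j, c ⋆ c ⋆ j ⋆ j)) ⋆ d(d(e, e, c ⋆ j ⋆ j ⋆ l), b ⋆ b ⋆ b ⋆ j ⋆ j ⋆ j, d(d(l, c, b), d(l, l, b), b ⋆ c)), l, j)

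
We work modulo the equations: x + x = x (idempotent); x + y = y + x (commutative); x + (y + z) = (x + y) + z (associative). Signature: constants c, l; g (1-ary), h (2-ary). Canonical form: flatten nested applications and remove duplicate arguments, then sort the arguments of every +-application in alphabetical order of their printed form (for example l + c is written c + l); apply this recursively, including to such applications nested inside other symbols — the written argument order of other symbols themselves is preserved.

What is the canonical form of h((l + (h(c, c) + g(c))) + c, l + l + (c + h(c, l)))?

Work inside:  (l + (h(c, c) + g(c))) + c
Merge nested applications:  l + h(c, c) + g(c) + c
Sort arguments:  c + g(c) + h(c, c) + l
Rebuild:  h(c + g(c) + h(c, c) + l, c + h(c, l) + l)

Answer: h(c + g(c) + h(c, c) + l, c + h(c, l) + l)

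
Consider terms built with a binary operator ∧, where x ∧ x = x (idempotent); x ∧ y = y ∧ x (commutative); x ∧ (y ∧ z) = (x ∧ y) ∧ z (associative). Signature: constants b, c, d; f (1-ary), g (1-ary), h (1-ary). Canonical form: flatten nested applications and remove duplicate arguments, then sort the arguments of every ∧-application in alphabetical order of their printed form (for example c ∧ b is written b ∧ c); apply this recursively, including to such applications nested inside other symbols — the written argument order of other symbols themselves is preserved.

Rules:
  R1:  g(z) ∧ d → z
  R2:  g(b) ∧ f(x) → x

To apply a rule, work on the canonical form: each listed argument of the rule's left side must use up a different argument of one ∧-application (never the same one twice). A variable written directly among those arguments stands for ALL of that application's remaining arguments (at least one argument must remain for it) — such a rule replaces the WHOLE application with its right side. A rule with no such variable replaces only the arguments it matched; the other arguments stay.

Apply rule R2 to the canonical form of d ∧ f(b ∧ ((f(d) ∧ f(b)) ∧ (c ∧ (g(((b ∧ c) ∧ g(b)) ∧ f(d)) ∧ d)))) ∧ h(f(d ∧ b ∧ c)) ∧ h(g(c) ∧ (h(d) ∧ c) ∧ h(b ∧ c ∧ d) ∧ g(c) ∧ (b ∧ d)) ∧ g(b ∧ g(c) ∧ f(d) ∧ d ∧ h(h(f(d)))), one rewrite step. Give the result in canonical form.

Canonical form:  d ∧ f(b ∧ c ∧ d ∧ f(b) ∧ f(d) ∧ g(b ∧ c ∧ f(d) ∧ g(b))) ∧ g(b ∧ d ∧ f(d) ∧ g(c) ∧ h(h(f(d)))) ∧ h(b ∧ c ∧ d ∧ g(c) ∧ h(b ∧ c ∧ d) ∧ h(d)) ∧ h(f(b ∧ c ∧ d))
R2 matches:  uses f(d), g(b);  x := d
Result:  d ∧ f(b ∧ c ∧ d ∧ f(b) ∧ f(d) ∧ g(b ∧ c ∧ d)) ∧ g(b ∧ d ∧ f(d) ∧ g(c) ∧ h(h(f(d)))) ∧ h(b ∧ c ∧ d ∧ g(c) ∧ h(b ∧ c ∧ d) ∧ h(d)) ∧ h(f(b ∧ c ∧ d))

Answer: d ∧ f(b ∧ c ∧ d ∧ f(b) ∧ f(d) ∧ g(b ∧ c ∧ d)) ∧ g(b ∧ d ∧ f(d) ∧ g(c) ∧ h(h(f(d)))) ∧ h(b ∧ c ∧ d ∧ g(c) ∧ h(b ∧ c ∧ d) ∧ h(d)) ∧ h(f(b ∧ c ∧ d))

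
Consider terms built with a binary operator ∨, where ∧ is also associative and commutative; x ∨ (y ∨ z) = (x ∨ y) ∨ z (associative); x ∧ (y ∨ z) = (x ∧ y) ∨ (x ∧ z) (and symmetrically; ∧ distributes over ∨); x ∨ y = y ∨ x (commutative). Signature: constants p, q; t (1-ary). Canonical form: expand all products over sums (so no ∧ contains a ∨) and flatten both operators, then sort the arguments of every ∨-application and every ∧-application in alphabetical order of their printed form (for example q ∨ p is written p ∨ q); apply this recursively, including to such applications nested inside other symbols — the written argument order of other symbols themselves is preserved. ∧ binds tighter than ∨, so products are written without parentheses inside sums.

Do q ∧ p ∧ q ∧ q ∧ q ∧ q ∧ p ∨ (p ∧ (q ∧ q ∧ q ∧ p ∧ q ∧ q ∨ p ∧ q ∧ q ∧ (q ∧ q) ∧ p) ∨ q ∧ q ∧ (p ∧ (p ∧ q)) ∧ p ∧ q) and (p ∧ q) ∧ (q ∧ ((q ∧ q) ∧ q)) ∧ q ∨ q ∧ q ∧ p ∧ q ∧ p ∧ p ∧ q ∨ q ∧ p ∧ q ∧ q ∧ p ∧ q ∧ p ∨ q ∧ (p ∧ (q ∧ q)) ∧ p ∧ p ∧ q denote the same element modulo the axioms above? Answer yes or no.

Answer: no — p ∧ p ∧ p ∧ q ∧ q ∧ q ∧ q ∨ p ∧ p ∧ p ∧ q ∧ q ∧ q ∧ q ∨ p ∧ p ∧ q ∧ q ∧ q ∧ q ∧ q ∨ p ∧ p ∧ q ∧ q ∧ q ∧ q ∧ q vs p ∧ p ∧ p ∧ q ∧ q ∧ q ∧ q ∨ p ∧ p ∧ p ∧ q ∧ q ∧ q ∧ q ∨ p ∧ p ∧ p ∧ q ∧ q ∧ q ∧ q ∨ p ∧ q ∧ q ∧ q ∧ q ∧ q ∧ q

Derivation:
Left:  q ∧ p ∧ q ∧ q ∧ q ∧ q ∧ p ∨ (p ∧ (q ∧ q ∧ q ∧ p ∧ q ∧ q ∨ p ∧ q ∧ q ∧ (q ∧ q) ∧ p) ∨ q ∧ q ∧ (p ∧ (p ∧ q)) ∧ p ∧ q)
  Expand products over sums:  p ∧ p ∧ q ∧ q ∧ q ∧ q ∧ q ∨ p ∧ p ∧ q ∧ q ∧ q ∧ q ∧ q ∨ p ∧ p ∧ p ∧ q ∧ q ∧ q ∧ q ∨ p ∧ p ∧ p ∧ q ∧ q ∧ q ∧ q
  Sort arguments:  p ∧ p ∧ p ∧ q ∧ q ∧ q ∧ q ∨ p ∧ p ∧ p ∧ q ∧ q ∧ q ∧ q ∨ p ∧ p ∧ q ∧ q ∧ q ∧ q ∧ q ∨ p ∧ p ∧ q ∧ q ∧ q ∧ q ∧ q
Right:  (p ∧ q) ∧ (q ∧ ((q ∧ q) ∧ q)) ∧ q ∨ q ∧ q ∧ p ∧ q ∧ p ∧ p ∧ q ∨ q ∧ p ∧ q ∧ q ∧ p ∧ q ∧ p ∨ q ∧ (p ∧ (q ∧ q)) ∧ p ∧ p ∧ q
  Flatten:  p ∧ q ∧ q ∧ q ∧ q ∧ q ∧ q ∨ p ∧ p ∧ p ∧ q ∧ q ∧ q ∧ q ∨ p ∧ p ∧ p ∧ q ∧ q ∧ q ∧ q ∨ p ∧ p ∧ p ∧ q ∧ q ∧ q ∧ q
  Order the arguments:  p ∧ p ∧ p ∧ q ∧ q ∧ q ∧ q ∨ p ∧ p ∧ p ∧ q ∧ q ∧ q ∧ q ∨ p ∧ p ∧ p ∧ q ∧ q ∧ q ∧ q ∨ p ∧ q ∧ q ∧ q ∧ q ∧ q ∧ q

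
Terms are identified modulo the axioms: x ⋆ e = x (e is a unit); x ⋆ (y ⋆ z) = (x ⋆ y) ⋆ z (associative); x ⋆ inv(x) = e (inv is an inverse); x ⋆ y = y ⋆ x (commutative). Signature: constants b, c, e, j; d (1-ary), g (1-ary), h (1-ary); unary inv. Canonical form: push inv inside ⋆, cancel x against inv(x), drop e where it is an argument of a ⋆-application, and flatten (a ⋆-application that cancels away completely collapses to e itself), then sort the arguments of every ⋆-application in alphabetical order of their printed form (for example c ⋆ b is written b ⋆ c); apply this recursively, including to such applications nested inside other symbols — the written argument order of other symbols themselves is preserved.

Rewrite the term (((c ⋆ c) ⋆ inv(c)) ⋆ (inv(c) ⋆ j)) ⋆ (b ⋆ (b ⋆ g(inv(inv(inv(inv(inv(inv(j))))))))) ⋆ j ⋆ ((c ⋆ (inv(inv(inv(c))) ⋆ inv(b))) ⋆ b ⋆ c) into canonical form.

Answer: b ⋆ b ⋆ c ⋆ g(j) ⋆ j ⋆ j

Derivation:
Push inv inside:  distribute inv over ⋆ and collapse double inv
Collect terms:  c ⋆ j ⋆ j ⋆ b ⋆ b ⋆ g(j)
Order the arguments:  b ⋆ b ⋆ c ⋆ g(j) ⋆ j ⋆ j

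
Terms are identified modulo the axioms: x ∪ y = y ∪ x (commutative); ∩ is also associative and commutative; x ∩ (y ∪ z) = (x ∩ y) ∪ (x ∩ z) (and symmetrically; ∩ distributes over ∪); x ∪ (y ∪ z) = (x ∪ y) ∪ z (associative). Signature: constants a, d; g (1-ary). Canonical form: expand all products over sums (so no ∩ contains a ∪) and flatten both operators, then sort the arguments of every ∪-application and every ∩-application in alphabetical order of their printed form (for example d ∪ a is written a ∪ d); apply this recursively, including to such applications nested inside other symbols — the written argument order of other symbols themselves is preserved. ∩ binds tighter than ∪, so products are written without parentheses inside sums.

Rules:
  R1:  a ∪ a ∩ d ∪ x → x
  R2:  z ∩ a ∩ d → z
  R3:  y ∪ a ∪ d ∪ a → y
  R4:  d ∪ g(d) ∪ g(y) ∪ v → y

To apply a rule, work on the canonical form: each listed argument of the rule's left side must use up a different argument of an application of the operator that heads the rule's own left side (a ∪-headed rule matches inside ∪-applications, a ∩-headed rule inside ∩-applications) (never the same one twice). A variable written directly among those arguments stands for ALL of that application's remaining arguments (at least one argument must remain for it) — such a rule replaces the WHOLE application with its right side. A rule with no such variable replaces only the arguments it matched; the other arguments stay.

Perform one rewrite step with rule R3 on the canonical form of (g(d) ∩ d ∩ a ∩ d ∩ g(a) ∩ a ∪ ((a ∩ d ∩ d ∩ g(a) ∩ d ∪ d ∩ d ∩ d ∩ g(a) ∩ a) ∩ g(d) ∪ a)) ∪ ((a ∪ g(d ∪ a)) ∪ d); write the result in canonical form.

Canonical form:  a ∪ a ∪ a ∩ a ∩ d ∩ d ∩ g(a) ∩ g(d) ∪ a ∩ d ∩ d ∩ d ∩ g(a) ∩ g(d) ∪ a ∩ d ∩ d ∩ d ∩ g(a) ∩ g(d) ∪ d ∪ g(a ∪ d)
R3 matches:  uses a, a, d;  y := a ∩ a ∩ d ∩ d ∩ g(a) ∩ g(d) ∪ a ∩ d ∩ d ∩ d ∩ g(a) ∩ g(d) ∪ a ∩ d ∩ d ∩ d ∩ g(a) ∩ g(d) ∪ g(a ∪ d)
The extension variable absorbs all remaining arguments, so the whole application is rewritten.
Giving:  a ∩ a ∩ d ∩ d ∩ g(a) ∩ g(d) ∪ a ∩ d ∩ d ∩ d ∩ g(a) ∩ g(d) ∪ a ∩ d ∩ d ∩ d ∩ g(a) ∩ g(d) ∪ g(a ∪ d)

Answer: a ∩ a ∩ d ∩ d ∩ g(a) ∩ g(d) ∪ a ∩ d ∩ d ∩ d ∩ g(a) ∩ g(d) ∪ a ∩ d ∩ d ∩ d ∩ g(a) ∩ g(d) ∪ g(a ∪ d)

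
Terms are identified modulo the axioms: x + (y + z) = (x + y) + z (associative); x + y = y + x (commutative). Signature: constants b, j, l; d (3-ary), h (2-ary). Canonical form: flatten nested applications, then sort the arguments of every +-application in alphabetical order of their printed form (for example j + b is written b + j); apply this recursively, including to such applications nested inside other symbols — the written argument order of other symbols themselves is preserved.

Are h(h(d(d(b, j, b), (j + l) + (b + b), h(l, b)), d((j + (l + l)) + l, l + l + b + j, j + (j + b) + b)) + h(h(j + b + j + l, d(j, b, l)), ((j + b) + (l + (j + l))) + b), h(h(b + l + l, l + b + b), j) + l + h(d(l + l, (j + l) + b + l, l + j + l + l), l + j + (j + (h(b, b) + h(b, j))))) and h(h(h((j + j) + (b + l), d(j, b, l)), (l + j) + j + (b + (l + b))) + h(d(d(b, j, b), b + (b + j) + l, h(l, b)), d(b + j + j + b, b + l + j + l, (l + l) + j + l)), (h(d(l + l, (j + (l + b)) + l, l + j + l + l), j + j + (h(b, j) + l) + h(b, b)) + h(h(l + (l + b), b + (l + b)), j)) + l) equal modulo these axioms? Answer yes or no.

Answer: no — h(h(d(d(b, j, b), b + b + j + l, h(l, b)), d(j + l + l + l, b + j + l + l, b + b + j + j)) + h(h(b + j + j + l, d(j, b, l)), b + b + j + j + l + l), h(d(l + l, b + j + l + l, j + l + l + l), h(b, b) + h(b, j) + j + j + l) + h(h(b + l + l, b + b + l), j) + l) vs h(h(d(d(b, j, b), b + b + j + l, h(l, b)), d(b + b + j + j, b + j + l + l, j + l + l + l)) + h(h(b + j + j + l, d(j, b, l)), b + b + j + j + l + l), h(d(l + l, b + j + l + l, j + l + l + l), h(b, b) + h(b, j) + j + j + l) + h(h(b + l + l, b + b + l), j) + l)

Derivation:
Left:  h(h(d(d(b, j, b), (j + l) + (b + b), h(l, b)), d((j + (l + l)) + l, l + l + b + j, j + (j + b) + b)) + h(h(j + b + j + l, d(j, b, l)), ((j + b) + (l + (j + l))) + b), h(h(b + l + l, l + b + b), j) + l + h(d(l + l, (j + l) + b + l, l + j + l + l), l + j + (j + (h(b, b) + h(b, j)))))
  Work inside:  h(d(d(b, j, b), (j + l) + (b + b), h(l, b)), d((j + (l + l)) + l, l + l + b + j, j + (j + b) + b)) + h(h(j + b + j + l, d(j, b, l)), ((j + b) + (l + (j + l))) + b)
  Simplify inside:  h(d(d(b, j, b), (j + l) + (b + b), h(l, b)), d((j + (l + l)) + l, l + l + b + j, j + (j + b) + b))  →  h(d(d(b, j, b), b + b + j + l, h(l, b)), d(j + l + l + l, b + j + l + l, b + b + j + j))
  Inside:  h(h(j + b + j + l, d(j, b, l)), ((j + b) + (l + (j + l))) + b)  →  h(h(b + j + j + l, d(j, b, l)), b + b + j + j + l + l)
  Order the arguments:  h(d(d(b, j, b), b + b + j + l, h(l, b)), d(j + l + l + l, b + j + l + l, b + b + j + j)) + h(h(b + j + j + l, d(j, b, l)), b + b + j + j + l + l)
  Put back:  h(h(d(d(b, j, b), b + b + j + l, h(l, b)), d(j + l + l + l, b + j + l + l, b + b + j + j)) + h(h(b + j + j + l, d(j, b, l)), b + b + j + j + l + l), h(d(l + l, b + j + l + l, j + l + l + l), h(b, b) + h(b, j) + j + j + l) + h(h(b + l + l, b + b + l), j) + l)
Right:  h(h(h((j + j) + (b + l), d(j, b, l)), (l + j) + j + (b + (l + b))) + h(d(d(b, j, b), b + (b + j) + l, h(l, b)), d(b + j + j + b, b + l + j + l, (l + l) + j + l)), (h(d(l + l, (j + (l + b)) + l, l + j + l + l), j + j + (h(b, j) + l) + h(b, b)) + h(h(l + (l + b), b + (l + b)), j)) + l)
  Work inside:  h(h((j + j) + (b + l), d(j, b, l)), (l + j) + j + (b + (l + b))) + h(d(d(b, j, b), b + (b + j) + l, h(l, b)), d(b + j + j + b, b + l + j + l, (l + l) + j + l))
  Canonicalize subterm:  h(h((j + j) + (b + l), d(j, b, l)), (l + j) + j + (b + (l + b)))  →  h(h(b + j + j + l, d(j, b, l)), b + b + j + j + l + l)
  Simplify inside:  h(d(d(b, j, b), b + (b + j) + l, h(l, b)), d(b + j + j + b, b + l + j + l, (l + l) + j + l))  →  h(d(d(b, j, b), b + b + j + l, h(l, b)), d(b + b + j + j, b + j + l + l, j + l + l + l))
  Sort:  h(d(d(b, j, b), b + b + j + l, h(l, b)), d(b + b + j + j, b + j + l + l, j + l + l + l)) + h(h(b + j + j + l, d(j, b, l)), b + b + j + j + l + l)
  Rebuild:  h(h(d(d(b, j, b), b + b + j + l, h(l, b)), d(b + b + j + j, b + j + l + l, j + l + l + l)) + h(h(b + j + j + l, d(j, b, l)), b + b + j + j + l + l), h(d(l + l, b + j + l + l, j + l + l + l), h(b, b) + h(b, j) + j + j + l) + h(h(b + l + l, b + b + l), j) + l)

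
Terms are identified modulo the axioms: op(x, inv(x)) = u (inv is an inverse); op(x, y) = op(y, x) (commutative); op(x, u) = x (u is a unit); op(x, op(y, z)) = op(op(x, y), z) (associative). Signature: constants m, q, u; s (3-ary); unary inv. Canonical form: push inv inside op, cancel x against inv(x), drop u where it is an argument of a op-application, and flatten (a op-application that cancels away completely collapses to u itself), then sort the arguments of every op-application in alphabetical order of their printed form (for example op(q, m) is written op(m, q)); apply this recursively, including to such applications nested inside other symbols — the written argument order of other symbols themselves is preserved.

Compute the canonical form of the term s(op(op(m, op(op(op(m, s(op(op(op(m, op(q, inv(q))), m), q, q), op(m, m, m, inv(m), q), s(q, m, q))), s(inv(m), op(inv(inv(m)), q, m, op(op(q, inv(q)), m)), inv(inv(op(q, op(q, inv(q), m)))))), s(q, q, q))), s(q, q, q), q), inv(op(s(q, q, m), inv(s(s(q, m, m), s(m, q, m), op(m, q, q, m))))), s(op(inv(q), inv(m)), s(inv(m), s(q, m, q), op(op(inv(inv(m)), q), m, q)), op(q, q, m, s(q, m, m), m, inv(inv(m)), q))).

Work inside:  op(op(m, op(op(op(m, s(op(op(op(m, op(q, inv(q))), m), q, q), op(m, m, m, inv(m), q), s(q, m, q))), s(inv(m), op(inv(inv(m)), q, m, op(op(q, inv(q)), m)), inv(inv(op(q, op(q, inv(q), m)))))), s(q, q, q))), s(q, q, q), q)
Push inv inside:  distribute inv over op and collapse double inv
Collect:  op(m, m, s(op(m, m, q, q), op(m, m, q), s(q, m, q)), s(inv(m), op(m, m, m, q), op(m, q)), s(q, q, q), s(q, q, q), q)
Sort:  op(m, m, q, s(inv(m), op(m, m, m, q), op(m, q)), s(op(m, m, q, q), op(m, m, q), s(q, m, q)), s(q, q, q), s(q, q, q))
Put back:  s(op(m, m, q, s(inv(m), op(m, m, m, q), op(m, q)), s(op(m, m, q, q), op(m, m, q), s(q, m, q)), s(q, q, q), s(q, q, q)), op(inv(s(q, q, m)), s(s(q, m, m), s(m, q, m), op(m, m, q, q))), s(op(inv(m), inv(q)), s(inv(m), s(q, m, q), op(m, m, q, q)), op(m, m, m, q, q, q, s(q, m, m))))

Answer: s(op(m, m, q, s(inv(m), op(m, m, m, q), op(m, q)), s(op(m, m, q, q), op(m, m, q), s(q, m, q)), s(q, q, q), s(q, q, q)), op(inv(s(q, q, m)), s(s(q, m, m), s(m, q, m), op(m, m, q, q))), s(op(inv(m), inv(q)), s(inv(m), s(q, m, q), op(m, m, q, q)), op(m, m, m, q, q, q, s(q, m, m))))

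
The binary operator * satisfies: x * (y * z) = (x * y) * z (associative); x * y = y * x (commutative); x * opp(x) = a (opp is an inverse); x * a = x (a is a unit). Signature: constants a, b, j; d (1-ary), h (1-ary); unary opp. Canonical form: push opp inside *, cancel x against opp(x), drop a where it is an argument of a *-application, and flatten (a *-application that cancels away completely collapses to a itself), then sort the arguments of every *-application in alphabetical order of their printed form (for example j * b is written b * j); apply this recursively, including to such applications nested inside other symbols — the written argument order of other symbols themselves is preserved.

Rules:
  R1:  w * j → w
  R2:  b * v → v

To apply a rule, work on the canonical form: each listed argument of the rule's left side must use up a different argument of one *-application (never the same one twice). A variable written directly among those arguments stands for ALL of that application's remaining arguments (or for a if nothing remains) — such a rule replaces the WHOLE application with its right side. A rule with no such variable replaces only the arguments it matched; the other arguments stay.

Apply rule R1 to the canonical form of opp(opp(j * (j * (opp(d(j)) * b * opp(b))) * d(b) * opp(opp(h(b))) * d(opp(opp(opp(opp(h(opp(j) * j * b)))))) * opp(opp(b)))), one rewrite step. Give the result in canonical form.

Answer: b * d(b) * d(h(b)) * h(b) * j * opp(d(j))

Derivation:
Canonical form:  b * d(b) * d(h(b)) * h(b) * j * j * opp(d(j))
Apply R1:  consuming j;  w := b * d(b) * d(h(b)) * h(b) * j * opp(d(j))
The extension variable absorbs all remaining arguments, so the whole application is rewritten.
Giving:  b * d(b) * d(h(b)) * h(b) * j * opp(d(j))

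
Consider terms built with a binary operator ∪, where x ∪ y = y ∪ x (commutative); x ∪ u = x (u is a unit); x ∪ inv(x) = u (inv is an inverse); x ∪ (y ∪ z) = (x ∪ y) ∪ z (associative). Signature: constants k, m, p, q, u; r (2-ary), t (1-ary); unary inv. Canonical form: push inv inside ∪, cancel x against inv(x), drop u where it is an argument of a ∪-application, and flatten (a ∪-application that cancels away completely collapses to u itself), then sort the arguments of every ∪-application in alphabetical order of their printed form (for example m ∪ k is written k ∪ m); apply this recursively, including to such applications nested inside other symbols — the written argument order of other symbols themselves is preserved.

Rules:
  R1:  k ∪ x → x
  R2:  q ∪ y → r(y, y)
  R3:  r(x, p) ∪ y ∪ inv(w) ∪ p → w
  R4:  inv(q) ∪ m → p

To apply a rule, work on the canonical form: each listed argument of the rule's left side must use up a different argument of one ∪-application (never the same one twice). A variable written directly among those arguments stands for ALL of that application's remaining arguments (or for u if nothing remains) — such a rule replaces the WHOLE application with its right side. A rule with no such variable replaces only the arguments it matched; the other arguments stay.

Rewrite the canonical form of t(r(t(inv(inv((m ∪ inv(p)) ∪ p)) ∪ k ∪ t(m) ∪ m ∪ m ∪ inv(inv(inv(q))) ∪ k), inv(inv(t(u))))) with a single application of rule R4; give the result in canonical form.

Canonical form:  t(r(t(inv(q) ∪ k ∪ k ∪ m ∪ m ∪ m ∪ t(m)), t(u)))
Match R4:  consume inv(q), m
New term:  t(r(t(k ∪ k ∪ m ∪ m ∪ p ∪ t(m)), t(u)))

Answer: t(r(t(k ∪ k ∪ m ∪ m ∪ p ∪ t(m)), t(u)))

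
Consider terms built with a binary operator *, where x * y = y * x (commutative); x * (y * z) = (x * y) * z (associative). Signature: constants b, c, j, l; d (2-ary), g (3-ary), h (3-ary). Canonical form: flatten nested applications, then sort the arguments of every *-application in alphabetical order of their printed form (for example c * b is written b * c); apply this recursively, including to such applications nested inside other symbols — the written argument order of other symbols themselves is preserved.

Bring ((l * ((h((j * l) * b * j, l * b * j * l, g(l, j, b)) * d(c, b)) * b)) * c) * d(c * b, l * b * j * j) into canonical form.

Answer: b * c * d(b * c, b * j * j * l) * d(c, b) * h(b * j * j * l, b * j * l * l, g(l, j, b)) * l

Derivation:
Flatten:  l * h((j * l) * b * j, l * b * j * l, g(l, j, b)) * d(c, b) * b * c * d(c * b, l * b * j * j)
Inside:  h((j * l) * b * j, l * b * j * l, g(l, j, b))  →  h(b * j * j * l, b * j * l * l, g(l, j, b))
Simplify inside:  d(c * b, l * b * j * j)  →  d(b * c, b * j * j * l)
Sort arguments:  b * c * d(b * c, b * j * j * l) * d(c, b) * h(b * j * j * l, b * j * l * l, g(l, j, b)) * l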